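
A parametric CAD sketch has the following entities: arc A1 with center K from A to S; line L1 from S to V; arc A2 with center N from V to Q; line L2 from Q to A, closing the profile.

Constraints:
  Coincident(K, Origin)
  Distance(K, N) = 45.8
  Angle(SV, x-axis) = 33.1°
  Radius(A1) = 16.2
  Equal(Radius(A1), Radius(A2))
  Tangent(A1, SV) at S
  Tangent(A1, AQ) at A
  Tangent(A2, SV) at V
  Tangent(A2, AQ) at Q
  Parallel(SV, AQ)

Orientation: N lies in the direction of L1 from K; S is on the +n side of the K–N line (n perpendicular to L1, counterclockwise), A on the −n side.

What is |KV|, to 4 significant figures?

48.58

The slot axis is L1's direction at 33.1°, so u = (cos 33.1°, sin 33.1°) = (0.8377, 0.5461) and n = (−sin 33.1°, cos 33.1°) = (-0.5461, 0.8377). K is at the origin and N lies 45.8 along u from K, so N = 45.8·u = (38.37, 25.01). Tangency of A1 to both parallel lines with radius 16.2 puts S and A at K ± 16.2·n: S = (-8.847, 13.57), A = (8.847, -13.57). Equal radii place V and Q the same way about N: V = N + 16.2·n = (29.52, 38.58), Q = N − 16.2·n = (47.21, 11.44). Then |KV| = |V − K| = 48.58.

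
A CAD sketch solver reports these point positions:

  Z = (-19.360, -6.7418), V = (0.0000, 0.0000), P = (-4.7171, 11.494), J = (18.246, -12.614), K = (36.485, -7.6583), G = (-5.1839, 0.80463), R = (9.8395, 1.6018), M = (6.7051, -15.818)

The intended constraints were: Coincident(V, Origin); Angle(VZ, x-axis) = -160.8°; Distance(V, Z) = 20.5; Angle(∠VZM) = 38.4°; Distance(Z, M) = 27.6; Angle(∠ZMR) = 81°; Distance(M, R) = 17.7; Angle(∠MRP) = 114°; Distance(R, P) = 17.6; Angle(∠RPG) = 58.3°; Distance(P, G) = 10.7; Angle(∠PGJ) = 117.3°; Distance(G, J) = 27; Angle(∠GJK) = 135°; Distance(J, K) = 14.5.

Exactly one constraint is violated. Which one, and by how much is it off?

Distance(J, K) = 14.5 — off by 4.40.

V = (0.00, 0.00) ✓; VZ at -160.8° ✓; |VZ| = 20.50 ✓; ∠VZM = 38.40° ✓; |ZM| = 27.60 ✓; ∠ZMR = 81.00° ✓; |MR| = 17.70 ✓; ∠MRP = 114.0° ✓; |RP| = 17.60 ✓; ∠RPG = 58.30° ✓; |PG| = 10.70 ✓; ∠PGJ = 117.3° ✓; |GJ| = 27.00 ✓; ∠GJK = 135.0° ✓; |JK| = 18.90 ✗.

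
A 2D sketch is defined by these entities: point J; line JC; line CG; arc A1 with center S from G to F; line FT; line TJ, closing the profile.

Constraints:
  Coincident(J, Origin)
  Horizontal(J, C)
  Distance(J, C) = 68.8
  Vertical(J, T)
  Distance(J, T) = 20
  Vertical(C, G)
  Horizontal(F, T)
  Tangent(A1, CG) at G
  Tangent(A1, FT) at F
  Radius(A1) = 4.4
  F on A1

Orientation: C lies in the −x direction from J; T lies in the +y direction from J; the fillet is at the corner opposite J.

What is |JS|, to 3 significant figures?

66.3

J is at the origin; J and C share the same y with |JC| = 68.8 and C on the −x side, so C = (-68.8, 0.00). JT is vertical with |JT| = 20.0 and T on the +y side, so T = (0.00, 20.0). The virtual corner opposite J is at (-68.8, 20.0). A1 meets CG tangentially, so SG is at right angles to CG and the tangent condition forces SF to be normal to FT, with radius 4.4, so the center S sits 4.4 in from both sides at S = (-64.4, 15.6). Then |JS| = |S − J| = 66.3.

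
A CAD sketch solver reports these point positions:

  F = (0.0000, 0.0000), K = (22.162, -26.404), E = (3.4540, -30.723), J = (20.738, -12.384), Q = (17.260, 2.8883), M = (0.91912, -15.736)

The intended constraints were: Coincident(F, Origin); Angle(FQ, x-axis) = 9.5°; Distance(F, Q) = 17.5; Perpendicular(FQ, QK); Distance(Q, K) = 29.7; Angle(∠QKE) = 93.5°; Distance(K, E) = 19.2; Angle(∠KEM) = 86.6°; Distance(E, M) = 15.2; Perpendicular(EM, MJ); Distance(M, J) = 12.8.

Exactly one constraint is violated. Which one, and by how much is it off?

Distance(M, J) = 12.8 — off by 7.30.

F = (0.00, 0.00) ✓; FQ at 9.500° ✓; |FQ| = 17.50 ✓; ∠(FQ, QK) = 90.00° ✓; |QK| = 29.70 ✓; ∠QKE = 93.50° ✓; |KE| = 19.20 ✓; ∠KEM = 86.60° ✓; |EM| = 15.20 ✓; ∠(EM, MJ) = 90.00° ✓; |MJ| = 20.10 ✗.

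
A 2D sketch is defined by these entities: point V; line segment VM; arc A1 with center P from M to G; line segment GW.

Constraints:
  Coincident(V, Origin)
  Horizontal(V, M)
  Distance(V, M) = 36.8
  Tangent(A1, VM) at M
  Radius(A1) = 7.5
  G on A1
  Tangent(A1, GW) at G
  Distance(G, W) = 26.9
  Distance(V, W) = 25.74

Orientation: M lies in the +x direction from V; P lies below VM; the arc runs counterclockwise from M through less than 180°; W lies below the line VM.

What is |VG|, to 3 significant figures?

31.4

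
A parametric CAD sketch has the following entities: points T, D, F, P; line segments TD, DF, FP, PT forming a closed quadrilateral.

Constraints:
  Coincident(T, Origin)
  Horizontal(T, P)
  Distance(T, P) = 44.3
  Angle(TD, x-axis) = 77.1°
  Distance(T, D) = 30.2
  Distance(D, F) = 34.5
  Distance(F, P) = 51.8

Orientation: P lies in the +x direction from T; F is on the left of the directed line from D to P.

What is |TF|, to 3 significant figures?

61.0

T is at the origin; T and P share the same y with |TP| = 44.3 and P in +x, so P = (44.3, 0). TD runs at 77.1° with |TD| = 30.2, so D = (6.74, 29.4). F is determined by |DF| = 34.5 and |FP| = 51.8 together: it lies at the intersection of circle(D, 34.5) and circle(P, 51.8). With |DP| = 47.7, the foot of the radical line on DP is 8.22 from D and the perpendicular offset is √(34.5² − 8.22²) = 33.5. Taking the left-of-DP solution: F = (33.9, 50.7).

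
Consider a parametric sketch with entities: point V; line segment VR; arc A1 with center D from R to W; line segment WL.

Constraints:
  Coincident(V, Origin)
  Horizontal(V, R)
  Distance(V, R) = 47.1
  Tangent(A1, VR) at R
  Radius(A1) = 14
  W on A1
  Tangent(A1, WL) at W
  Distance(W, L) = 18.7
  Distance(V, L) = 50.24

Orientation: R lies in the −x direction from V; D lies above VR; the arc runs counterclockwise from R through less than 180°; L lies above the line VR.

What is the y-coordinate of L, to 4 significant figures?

34.72

V is at the origin; VR is horizontal with |VR| = 47.1 and R on the −x side, so R = (-47.10, 0.000). Tangency of A1 to VR means the radius DR is perpendicular to VR, so D = R + (0, 14) = (-47.10, 14.00). Since DW ⟂ WL (tangency), |DL| = √(14.0² + 18.7²) = 23.36 regardless of where W sits on A1. So L lies on both circle(V, 50.24) and circle(D, 23.36); the above-VR intersection is L = (-36.31, 34.72). W is the foot of the tangent from L: W = (-33.28, 16.27).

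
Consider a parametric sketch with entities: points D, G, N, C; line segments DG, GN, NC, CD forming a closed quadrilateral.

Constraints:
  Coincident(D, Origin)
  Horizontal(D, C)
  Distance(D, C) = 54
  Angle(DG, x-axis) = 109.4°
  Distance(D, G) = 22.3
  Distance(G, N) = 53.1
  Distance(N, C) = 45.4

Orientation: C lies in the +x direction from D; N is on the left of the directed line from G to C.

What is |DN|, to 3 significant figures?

59.5

Checks: |GN| = 53.10 ✓; |NC| = 45.40 ✓.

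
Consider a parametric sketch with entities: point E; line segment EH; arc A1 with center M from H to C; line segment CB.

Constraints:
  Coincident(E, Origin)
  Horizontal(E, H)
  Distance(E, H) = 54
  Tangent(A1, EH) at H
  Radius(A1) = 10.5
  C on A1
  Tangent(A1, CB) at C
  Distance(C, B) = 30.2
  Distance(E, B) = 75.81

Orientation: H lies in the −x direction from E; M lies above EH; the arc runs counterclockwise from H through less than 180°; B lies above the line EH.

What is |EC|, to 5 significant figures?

48.623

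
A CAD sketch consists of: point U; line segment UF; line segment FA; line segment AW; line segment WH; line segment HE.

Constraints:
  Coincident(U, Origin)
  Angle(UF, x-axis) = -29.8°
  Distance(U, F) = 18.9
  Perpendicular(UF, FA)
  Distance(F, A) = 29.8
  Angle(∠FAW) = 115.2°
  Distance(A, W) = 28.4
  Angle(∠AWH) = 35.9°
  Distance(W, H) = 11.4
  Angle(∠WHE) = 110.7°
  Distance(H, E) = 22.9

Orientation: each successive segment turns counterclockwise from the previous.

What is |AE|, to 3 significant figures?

5.92

∠AWH = 35.9° gives WH at -90.9° from the x-axis; with |WH| = 11.4, H = (14.7, 28.3). ∠WHE = 110.7° gives HE at -21.6° from the x-axis; with |HE| = 22.9, E = (36.0, 19.9). Then |AE| = |E − A| = 5.92.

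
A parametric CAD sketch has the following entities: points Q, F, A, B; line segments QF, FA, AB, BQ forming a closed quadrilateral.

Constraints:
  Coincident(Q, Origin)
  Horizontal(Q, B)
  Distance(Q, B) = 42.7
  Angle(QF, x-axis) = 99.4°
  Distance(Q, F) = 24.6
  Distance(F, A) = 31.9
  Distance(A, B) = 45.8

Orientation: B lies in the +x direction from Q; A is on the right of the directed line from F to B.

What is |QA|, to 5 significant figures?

7.9831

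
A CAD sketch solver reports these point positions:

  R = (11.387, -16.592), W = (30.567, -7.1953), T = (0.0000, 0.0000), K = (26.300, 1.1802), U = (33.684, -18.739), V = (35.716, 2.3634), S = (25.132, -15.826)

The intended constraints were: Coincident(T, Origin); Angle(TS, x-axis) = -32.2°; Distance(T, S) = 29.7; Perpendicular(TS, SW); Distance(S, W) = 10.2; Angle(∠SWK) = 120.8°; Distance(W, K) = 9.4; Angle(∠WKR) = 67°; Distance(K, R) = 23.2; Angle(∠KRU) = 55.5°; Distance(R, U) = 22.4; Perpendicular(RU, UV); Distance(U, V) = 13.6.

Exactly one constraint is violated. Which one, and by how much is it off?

Distance(U, V) = 13.6 — off by 7.60.

T = (0.00, 0.00) ✓; TS at -32.20° ✓; |TS| = 29.70 ✓; ∠(TS, SW) = 90.00° ✓; |SW| = 10.20 ✓; ∠SWK = 120.8° ✓; |WK| = 9.400 ✓; ∠WKR = 67.00° ✓; |KR| = 23.20 ✓; ∠KRU = 55.50° ✓; |RU| = 22.40 ✓; ∠(RU, UV) = 90.00° ✓; |UV| = 21.20 ✗.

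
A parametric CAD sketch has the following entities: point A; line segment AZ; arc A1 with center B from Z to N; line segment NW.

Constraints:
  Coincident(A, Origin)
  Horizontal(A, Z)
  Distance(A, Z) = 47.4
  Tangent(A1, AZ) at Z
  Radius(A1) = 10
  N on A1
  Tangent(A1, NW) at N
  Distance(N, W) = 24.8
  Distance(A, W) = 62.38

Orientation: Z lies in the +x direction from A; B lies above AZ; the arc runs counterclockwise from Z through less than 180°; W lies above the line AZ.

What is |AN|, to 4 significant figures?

58.43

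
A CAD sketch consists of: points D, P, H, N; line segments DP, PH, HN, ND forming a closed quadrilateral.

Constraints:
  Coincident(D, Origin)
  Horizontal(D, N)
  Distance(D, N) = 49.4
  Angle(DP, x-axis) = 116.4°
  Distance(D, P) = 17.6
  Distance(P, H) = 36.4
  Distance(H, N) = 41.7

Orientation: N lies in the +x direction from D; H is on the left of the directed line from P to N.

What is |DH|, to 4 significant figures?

41.03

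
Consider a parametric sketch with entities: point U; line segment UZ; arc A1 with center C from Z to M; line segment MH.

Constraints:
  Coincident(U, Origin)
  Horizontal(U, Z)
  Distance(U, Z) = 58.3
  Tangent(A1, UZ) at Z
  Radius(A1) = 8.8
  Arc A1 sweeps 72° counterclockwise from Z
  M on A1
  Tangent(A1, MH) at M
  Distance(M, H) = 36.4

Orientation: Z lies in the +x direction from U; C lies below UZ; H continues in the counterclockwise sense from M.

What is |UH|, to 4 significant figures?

56.15

U is at the origin; U and Z share the same y with |UZ| = 58.3 and Z on the +x side, so Z = (58.30, 0.000). A1 meets UZ tangentially, so CZ is at right angles to UZ, so C = Z + (0, -8.8) = (58.30, -8.800). On A1, Z sits at bearing 90° from C; a 72° counterclockwise sweep puts M at bearing 162°, so M = C + 8.8·(cos 162°, sin 162°) = (49.93, -6.081). The tangent condition forces CM to be normal to MH, so MH runs along (−sin 162°, cos 162°); with |MH| = 36.4, H = (38.68, -40.70). Then |UH| = |H − U| = 56.15.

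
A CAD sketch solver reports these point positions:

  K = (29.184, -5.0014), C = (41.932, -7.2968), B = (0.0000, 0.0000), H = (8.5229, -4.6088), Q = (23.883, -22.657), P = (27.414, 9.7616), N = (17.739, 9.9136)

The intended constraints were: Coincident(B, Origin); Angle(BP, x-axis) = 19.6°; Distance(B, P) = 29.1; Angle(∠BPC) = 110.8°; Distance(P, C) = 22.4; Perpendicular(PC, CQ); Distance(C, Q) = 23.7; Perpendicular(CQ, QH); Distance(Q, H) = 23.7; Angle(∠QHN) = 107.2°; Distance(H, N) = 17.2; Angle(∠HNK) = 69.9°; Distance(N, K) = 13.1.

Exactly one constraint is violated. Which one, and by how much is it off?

Distance(N, K) = 13.1 — off by 5.70.

B = (0.00, 0.00) ✓; BP at 19.60° ✓; |BP| = 29.10 ✓; ∠BPC = 110.8° ✓; |PC| = 22.40 ✓; ∠(PC, CQ) = 90.00° ✓; |CQ| = 23.70 ✓; ∠(CQ, QH) = 90.00° ✓; |QH| = 23.70 ✓; ∠QHN = 107.2° ✓; |HN| = 17.20 ✓; ∠HNK = 69.90° ✓; |NK| = 18.80 ✗.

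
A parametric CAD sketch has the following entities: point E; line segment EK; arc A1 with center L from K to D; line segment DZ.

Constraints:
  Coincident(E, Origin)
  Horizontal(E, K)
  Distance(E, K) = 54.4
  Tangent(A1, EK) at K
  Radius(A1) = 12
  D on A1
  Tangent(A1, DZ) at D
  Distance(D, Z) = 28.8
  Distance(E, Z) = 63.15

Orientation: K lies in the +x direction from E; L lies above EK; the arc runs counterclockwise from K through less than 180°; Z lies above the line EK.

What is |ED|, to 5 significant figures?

66.843

E is at the origin; E and K share the same y with |EK| = 54.4 and K on the +x side, so K = (54.400, 0.0000). The tangent condition forces LK to be normal to EK, so L = K + (0, 12) = (54.400, 12.000). Since LD ⟂ DZ (tangency), |LZ| = √(12.0² + 28.8²) = 31.200 regardless of where D sits on A1. So Z lies on both circle(E, 63.15) and circle(L, 31.200); the above-EK intersection is Z = (46.902, 42.286). D is the foot of the tangent from Z: D = (64.043, 19.142).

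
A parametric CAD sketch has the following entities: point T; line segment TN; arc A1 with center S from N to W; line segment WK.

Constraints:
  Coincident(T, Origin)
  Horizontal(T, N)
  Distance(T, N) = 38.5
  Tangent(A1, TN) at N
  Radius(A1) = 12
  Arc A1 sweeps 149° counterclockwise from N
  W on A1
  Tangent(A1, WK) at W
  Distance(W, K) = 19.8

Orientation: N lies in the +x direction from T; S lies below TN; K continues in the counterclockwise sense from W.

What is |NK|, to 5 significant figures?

34.229

T is at the origin; TN is horizontal with |TN| = 38.5 and N on the +x side, so N = (38.500, 0.0000). Since A1 is tangent to TN there, SN ⟂ TN, so S = N + (0, -12) = (38.500, -12.000). On A1, N sits at bearing 90° from S; a 149° counterclockwise sweep puts W at bearing 239°, so W = S + 12.0·(cos 239°, sin 239°) = (32.320, -22.286). A1 meets WK tangentially, so SW is at right angles to WK, so WK runs along (−sin 239°, cos 239°); with |WK| = 19.8, K = (49.291, -32.484). Then |NK| = |K − N| = 34.229.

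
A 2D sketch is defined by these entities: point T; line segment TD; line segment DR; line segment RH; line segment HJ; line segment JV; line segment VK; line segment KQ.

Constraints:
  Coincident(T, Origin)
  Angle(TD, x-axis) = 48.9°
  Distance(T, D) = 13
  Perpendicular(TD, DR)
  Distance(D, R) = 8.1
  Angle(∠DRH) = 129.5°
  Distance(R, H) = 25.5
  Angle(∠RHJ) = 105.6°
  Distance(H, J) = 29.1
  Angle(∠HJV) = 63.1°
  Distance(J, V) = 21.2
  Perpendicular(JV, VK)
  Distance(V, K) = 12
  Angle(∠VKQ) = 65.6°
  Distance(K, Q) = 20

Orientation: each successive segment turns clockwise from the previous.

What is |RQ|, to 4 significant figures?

39.17

T is at the origin; TD runs at 48.9° with length 13.0, so D = (8.546, 9.796). The perpendicularity gives DR at right angles to TD, so DR runs at -41.10°; with |DR| = 8.1, R = (14.65, 4.472). ∠DRH = 129.5° gives RH at -91.60° from the x-axis; with |RH| = 25.5, H = (13.94, -21.02). ∠RHJ = 105.6° gives HJ at -166.0° from the x-axis; with |HJ| = 29.1, J = (-14.30, -28.06). ∠HJV = 63.1° gives JV at 77.10° from the x-axis; with |JV| = 21.2, V = (-9.565, -7.393). The perpendicularity gives VK at right angles to JV, so VK runs at -12.90°; with |VK| = 12.0, K = (2.132, -10.07). ∠VKQ = 65.6° gives KQ at -127.3° from the x-axis; with |KQ| = 20.0, Q = (-9.988, -25.98). Then |RQ| = |Q − R| = 39.17.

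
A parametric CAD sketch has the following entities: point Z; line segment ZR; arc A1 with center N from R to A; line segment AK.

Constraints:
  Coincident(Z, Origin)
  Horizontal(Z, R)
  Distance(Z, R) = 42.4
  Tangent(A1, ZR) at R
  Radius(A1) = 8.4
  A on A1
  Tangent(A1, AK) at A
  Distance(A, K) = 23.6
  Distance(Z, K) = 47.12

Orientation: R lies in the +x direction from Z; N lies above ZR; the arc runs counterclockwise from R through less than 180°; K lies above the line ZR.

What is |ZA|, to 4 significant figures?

50.86

Z is at the origin; ZR is horizontal with |ZR| = 42.4 and R on the +x side, so R = (42.40, 0.000). Since A1 is tangent to ZR there, NR ⟂ ZR, so N = R + (0, 8.4) = (42.40, 8.400). Since NA ⟂ AK (tangency), |NK| = √(8.4² + 23.6²) = 25.05 regardless of where A sits on A1. So K lies on both circle(Z, 47.12) and circle(N, 25.05); the above-ZR intersection is K = (34.44, 32.15). A is the foot of the tangent from K: A = (49.01, 13.58).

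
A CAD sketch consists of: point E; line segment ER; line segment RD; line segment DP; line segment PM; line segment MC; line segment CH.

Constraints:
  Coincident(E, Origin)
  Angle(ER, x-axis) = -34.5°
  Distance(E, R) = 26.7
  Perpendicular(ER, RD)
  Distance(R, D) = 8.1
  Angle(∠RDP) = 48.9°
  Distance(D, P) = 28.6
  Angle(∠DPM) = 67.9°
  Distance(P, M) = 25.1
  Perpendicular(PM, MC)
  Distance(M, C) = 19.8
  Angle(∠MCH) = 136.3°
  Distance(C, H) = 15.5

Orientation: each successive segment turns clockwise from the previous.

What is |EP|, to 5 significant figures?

11.875

E is at the origin; ER runs at -34.5° with length 26.7, so R = (22.004, -15.123). ER is perpendicular to RD, so RD runs at -124.50°; with |RD| = 8.1, D = (17.416, -21.798). ∠RDP = 48.9° gives DP at 104.40° from the x-axis; with |DP| = 28.6, P = (10.304, 5.9030). Then |EP| = |P − E| = 11.875.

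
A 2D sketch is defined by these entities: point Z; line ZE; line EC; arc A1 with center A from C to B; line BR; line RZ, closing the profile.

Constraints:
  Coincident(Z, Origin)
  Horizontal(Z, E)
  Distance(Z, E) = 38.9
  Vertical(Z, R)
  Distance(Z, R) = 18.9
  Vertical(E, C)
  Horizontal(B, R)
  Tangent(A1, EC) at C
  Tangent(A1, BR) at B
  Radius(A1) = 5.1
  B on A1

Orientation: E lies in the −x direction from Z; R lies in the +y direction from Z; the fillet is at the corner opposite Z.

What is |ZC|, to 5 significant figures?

41.275

The virtual corner opposite Z is at (-38.900, 18.900). Since A1 is tangent to EC there, AC ⟂ EC and A1 meets BR tangentially, so AB is at right angles to BR, with radius 5.1, so the center A sits 5.1 in from both sides at A = (-33.800, 13.800). That places the tangent points at C = (-38.900, 13.800) on EC and B = (-33.800, 18.900) on BR. Then |ZC| = |C − Z| = 41.275.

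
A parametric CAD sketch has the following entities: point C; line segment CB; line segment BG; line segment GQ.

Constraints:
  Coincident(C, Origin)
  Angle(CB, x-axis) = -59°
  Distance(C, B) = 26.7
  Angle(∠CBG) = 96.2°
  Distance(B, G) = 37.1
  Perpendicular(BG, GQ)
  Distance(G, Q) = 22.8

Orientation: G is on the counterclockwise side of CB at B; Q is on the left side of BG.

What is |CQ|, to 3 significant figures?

40.2

C is at the origin; CB runs at -59.0° with length 26.7, so B = 26.7·(cos -59.0°, sin -59.0°) = (13.8, -22.9). ∠CBG = 96.2°, so BG runs at -59.0° + (180° − 96.2°) = 24.8° from the x-axis; with |BG| = 37.1, G = B + 37.1·(cos 24.8°, sin 24.8°) = (47.4, -7.32). BG ⟂ GQ; with |GQ| = 22.8 on the left of BG, Q = G + 22.8·(-0.419, 0.908) = (37.9, 13.4). Then |CQ| = |Q − C| = 40.2.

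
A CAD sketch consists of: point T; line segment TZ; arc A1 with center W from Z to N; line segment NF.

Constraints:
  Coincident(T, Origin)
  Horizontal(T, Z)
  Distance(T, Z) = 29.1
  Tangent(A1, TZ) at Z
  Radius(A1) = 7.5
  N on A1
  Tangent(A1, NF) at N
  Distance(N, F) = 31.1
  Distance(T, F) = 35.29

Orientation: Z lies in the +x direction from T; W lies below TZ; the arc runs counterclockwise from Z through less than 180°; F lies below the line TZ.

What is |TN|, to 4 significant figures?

22.63

T is at the origin; TZ is horizontal with |TZ| = 29.1 and Z on the +x side, so Z = (29.10, 0.000). The tangent condition forces WZ to be normal to TZ, so W = Z + (0, -7.5) = (29.10, -7.500). Since WN ⟂ NF (tangency), |WF| = √(7.5² + 31.1²) = 31.99 regardless of where N sits on A1. So F lies on both circle(T, 35.29) and circle(W, 31.99); the below-TZ intersection is F = (10.66, -33.64). N is the foot of the tangent from F: N = (22.13, -4.734).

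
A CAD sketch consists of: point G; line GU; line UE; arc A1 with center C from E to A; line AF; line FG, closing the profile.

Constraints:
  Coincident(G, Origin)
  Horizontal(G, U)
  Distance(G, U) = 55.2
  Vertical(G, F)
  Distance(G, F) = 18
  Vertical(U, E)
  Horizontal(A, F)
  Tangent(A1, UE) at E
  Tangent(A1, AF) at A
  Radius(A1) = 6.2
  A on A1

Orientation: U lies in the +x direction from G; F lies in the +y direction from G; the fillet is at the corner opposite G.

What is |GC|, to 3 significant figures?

50.4

G and F share the same x with |GF| = 18.0 and F on the +y side, so F = (0.00, 18.0). The virtual corner opposite G is at (55.2, 18.0). Since A1 is tangent to UE there, CE ⟂ UE and A1 meets AF tangentially, so CA is at right angles to AF, with radius 6.2, so the center C sits 6.2 in from both sides at C = (49.0, 11.8). Then |GC| = |C − G| = 50.4.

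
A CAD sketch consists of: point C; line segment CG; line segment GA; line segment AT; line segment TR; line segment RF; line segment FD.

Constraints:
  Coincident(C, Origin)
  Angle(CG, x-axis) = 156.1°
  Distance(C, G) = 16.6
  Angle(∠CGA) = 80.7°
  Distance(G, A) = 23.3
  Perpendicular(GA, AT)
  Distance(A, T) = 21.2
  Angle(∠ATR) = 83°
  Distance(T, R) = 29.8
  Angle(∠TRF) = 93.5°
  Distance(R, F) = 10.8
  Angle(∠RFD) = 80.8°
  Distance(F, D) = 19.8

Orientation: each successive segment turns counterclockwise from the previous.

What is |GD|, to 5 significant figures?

17.656

C is at the origin; CG runs at 156.1° with length 16.6, so G = (-15.177, 6.7254). ∠CGA = 80.7° gives GA at -104.60° from the x-axis; with |GA| = 23.3, A = (-21.050, -15.822). GA is perpendicular to AT, so AT runs at -14.600°; with |AT| = 21.2, T = (-0.53440, -21.166). ∠ATR = 83.0° gives TR at 82.400° from the x-axis; with |TR| = 29.8, R = (3.4068, 8.3721). ∠TRF = 93.5° gives RF at 168.90° from the x-axis; with |RF| = 10.8, F = (-7.1911, 10.451). ∠RFD = 80.8° gives FD at -91.900° from the x-axis; with |FD| = 19.8, D = (-7.8476, -9.3378). Then |GD| = |D − G| = 17.656.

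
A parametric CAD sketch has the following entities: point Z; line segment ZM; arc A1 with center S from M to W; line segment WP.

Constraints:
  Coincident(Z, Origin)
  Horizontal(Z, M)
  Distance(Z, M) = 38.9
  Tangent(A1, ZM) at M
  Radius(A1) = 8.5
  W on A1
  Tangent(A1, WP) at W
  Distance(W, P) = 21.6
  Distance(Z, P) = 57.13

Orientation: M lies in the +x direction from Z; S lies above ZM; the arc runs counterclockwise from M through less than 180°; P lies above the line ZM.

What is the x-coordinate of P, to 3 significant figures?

49.0

Checks: |SW| = 8.500 ✓; ∠(SW, WP) = 90.00° ✓; |WP| = 21.60 ✓; |ZP| = 57.13 ✓.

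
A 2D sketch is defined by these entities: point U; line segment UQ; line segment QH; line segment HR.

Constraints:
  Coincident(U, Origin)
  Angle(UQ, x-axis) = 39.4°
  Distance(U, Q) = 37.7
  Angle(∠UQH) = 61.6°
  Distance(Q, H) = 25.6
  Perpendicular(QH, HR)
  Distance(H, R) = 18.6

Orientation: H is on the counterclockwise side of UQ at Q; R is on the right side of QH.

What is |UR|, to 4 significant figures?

52.33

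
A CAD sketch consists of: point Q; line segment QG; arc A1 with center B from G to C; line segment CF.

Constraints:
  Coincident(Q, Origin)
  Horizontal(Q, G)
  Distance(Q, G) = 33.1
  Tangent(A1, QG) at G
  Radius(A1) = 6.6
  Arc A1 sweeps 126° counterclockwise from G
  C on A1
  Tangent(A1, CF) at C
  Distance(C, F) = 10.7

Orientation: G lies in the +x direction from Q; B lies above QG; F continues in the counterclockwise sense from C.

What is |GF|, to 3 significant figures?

19.2

Q is at the origin; QG is horizontal with |QG| = 33.1 and G on the +x side, so G = (33.1, 0.00). The tangent condition forces BG to be normal to QG, so B = G + (0, 6.6) = (33.1, 6.60). On A1, G sits at bearing -90° from B; a 126° counterclockwise sweep puts C at bearing 36°, so C = B + 6.6·(cos 36°, sin 36°) = (38.4, 10.5). The tangent condition forces BC to be normal to CF, so CF runs along (−sin 36°, cos 36°); with |CF| = 10.7, F = (32.2, 19.1). Then |GF| = |F − G| = 19.2.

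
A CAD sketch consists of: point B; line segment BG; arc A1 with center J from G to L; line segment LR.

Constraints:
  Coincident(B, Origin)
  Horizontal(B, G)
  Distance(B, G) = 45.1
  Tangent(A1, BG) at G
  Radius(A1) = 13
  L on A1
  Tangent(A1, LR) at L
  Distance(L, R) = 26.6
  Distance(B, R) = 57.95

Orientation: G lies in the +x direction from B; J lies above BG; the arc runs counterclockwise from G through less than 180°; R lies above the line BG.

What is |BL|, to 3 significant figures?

59.3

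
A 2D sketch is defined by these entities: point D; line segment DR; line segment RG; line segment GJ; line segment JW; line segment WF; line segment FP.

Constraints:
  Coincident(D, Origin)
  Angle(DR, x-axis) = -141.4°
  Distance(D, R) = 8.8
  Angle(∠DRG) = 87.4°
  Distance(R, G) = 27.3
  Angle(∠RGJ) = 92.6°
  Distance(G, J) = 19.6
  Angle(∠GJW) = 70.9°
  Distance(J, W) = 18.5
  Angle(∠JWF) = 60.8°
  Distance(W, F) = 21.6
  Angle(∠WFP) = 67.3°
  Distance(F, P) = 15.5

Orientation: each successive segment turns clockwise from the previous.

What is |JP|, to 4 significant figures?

6.848

D is at the origin; DR runs at -141.4° with length 8.8, so R = (-6.877, -5.490). ∠DRG = 87.4° gives RG at 126.0° from the x-axis; with |RG| = 27.3, G = (-22.92, 16.60). ∠RGJ = 92.6° gives GJ at 38.60° from the x-axis; with |GJ| = 19.6, J = (-7.606, 28.82). ∠GJW = 70.9° gives JW at -70.50° from the x-axis; with |JW| = 18.5, W = (-1.431, 11.39). ∠JWF = 60.8° gives WF at 170.3° from the x-axis; with |WF| = 21.6, F = (-22.72, 15.02). ∠WFP = 67.3° gives FP at 57.60° from the x-axis; with |FP| = 15.5, P = (-14.42, 28.11). Then |JP| = |P − J| = 6.848.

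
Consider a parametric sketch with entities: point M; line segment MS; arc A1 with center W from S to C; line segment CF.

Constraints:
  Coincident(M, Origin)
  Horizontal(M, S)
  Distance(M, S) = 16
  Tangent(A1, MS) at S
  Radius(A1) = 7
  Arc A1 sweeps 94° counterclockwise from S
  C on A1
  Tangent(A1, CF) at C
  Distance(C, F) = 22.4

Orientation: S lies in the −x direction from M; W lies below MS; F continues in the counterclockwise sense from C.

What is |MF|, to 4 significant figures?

36.73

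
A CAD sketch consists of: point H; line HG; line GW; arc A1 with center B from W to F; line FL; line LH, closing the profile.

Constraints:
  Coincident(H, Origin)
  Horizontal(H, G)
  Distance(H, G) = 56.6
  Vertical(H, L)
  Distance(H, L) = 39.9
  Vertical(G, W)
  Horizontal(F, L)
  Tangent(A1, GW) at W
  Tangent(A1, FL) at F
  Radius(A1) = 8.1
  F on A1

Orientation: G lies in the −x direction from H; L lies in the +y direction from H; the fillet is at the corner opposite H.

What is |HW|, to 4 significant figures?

64.92

H is at the origin; HG is horizontal with |HG| = 56.6 and G on the −x side, so G = (-56.60, 0.000). HL is vertical with |HL| = 39.9 and L on the +y side, so L = (0.000, 39.90). The virtual corner opposite H is at (-56.60, 39.90). A1 meets GW tangentially, so BW is at right angles to GW and since A1 is tangent to FL there, BF ⟂ FL, with radius 8.1, so the center B sits 8.1 in from both sides at B = (-48.50, 31.80). That places the tangent points at W = (-56.60, 31.80) on GW and F = (-48.50, 39.90) on FL. Then |HW| = |W − H| = 64.92.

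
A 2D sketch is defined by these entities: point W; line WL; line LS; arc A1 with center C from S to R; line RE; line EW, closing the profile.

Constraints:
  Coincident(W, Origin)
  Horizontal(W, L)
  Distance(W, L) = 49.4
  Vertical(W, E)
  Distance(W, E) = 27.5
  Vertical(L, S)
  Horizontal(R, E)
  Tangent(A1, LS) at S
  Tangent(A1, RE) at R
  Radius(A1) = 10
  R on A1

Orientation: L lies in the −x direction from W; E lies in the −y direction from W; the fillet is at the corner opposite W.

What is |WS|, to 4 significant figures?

52.41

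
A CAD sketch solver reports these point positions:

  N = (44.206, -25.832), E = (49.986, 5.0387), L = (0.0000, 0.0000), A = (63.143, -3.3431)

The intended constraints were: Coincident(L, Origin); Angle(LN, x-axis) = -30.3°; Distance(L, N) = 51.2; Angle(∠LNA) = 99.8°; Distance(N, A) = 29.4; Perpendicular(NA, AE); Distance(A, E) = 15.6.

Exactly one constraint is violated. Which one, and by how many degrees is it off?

Perpendicular(NA, AE) — off by 7.60°.

L = (0.00, 0.00) ✓; LN at -30.30° ✓; |LN| = 51.20 ✓; ∠LNA = 99.80° ✓; |NA| = 29.40 ✓; ∠(NA, AE) = 97.60° ✗; |AE| = 15.60 ✓.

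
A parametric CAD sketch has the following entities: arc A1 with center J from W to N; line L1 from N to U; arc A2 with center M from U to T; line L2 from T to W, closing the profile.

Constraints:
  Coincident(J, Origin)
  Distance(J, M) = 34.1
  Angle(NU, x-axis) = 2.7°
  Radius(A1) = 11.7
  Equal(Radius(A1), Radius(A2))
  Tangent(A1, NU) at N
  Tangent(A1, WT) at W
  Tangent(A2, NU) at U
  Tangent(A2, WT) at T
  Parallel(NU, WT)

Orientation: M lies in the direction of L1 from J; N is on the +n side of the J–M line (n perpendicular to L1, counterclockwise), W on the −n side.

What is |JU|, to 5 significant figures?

36.051

The slot axis is L1's direction at 2.7°, so u = (cos 2.7°, sin 2.7°) = (0.99889, 0.047106) and n = (−sin 2.7°, cos 2.7°) = (-0.047106, 0.99889). J is at the origin and M lies 34.1 along u from J, so M = 34.1·u = (34.062, 1.6063). Tangency of A1 to both parallel lines with radius 11.7 puts N and W at J ± 11.7·n: N = (-0.55115, 11.687), W = (0.55115, -11.687). Equal radii place U and T the same way about M: U = M + 11.7·n = (33.511, 13.293), T = M − 11.7·n = (34.613, -10.081). Then |JU| = |U − J| = 36.051.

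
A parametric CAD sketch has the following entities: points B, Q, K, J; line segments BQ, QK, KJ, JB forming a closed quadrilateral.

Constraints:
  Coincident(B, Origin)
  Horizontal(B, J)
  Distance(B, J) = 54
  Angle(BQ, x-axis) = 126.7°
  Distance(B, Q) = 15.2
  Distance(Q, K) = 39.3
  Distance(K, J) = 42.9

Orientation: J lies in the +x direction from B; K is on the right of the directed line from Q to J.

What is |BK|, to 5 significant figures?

24.111

Checks: |QK| = 39.30 ✓; |KJ| = 42.90 ✓.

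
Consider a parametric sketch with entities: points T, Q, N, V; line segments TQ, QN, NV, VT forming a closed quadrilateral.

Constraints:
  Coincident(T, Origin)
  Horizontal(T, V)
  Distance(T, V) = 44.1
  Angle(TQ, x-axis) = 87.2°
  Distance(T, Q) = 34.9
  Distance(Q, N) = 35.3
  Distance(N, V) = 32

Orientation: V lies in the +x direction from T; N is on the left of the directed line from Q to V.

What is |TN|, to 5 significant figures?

48.227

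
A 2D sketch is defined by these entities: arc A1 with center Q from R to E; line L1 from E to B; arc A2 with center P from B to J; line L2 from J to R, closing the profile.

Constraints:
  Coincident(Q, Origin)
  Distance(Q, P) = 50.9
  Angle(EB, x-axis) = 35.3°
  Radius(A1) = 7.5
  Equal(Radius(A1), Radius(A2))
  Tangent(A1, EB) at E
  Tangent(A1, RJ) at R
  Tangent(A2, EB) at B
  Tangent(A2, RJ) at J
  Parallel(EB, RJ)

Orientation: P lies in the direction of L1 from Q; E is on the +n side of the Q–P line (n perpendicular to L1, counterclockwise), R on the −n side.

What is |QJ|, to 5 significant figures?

51.450

Tangency of A1 to both parallel lines with radius 7.5 puts E and R at Q ± 7.5·n: E = (-4.3339, 6.1210), R = (4.3339, -6.1210). Equal radii place B and J the same way about P: B = P + 7.5·n = (37.207, 35.534), J = P − 7.5·n = (45.875, 23.292). Then |QJ| = |J − Q| = 51.450.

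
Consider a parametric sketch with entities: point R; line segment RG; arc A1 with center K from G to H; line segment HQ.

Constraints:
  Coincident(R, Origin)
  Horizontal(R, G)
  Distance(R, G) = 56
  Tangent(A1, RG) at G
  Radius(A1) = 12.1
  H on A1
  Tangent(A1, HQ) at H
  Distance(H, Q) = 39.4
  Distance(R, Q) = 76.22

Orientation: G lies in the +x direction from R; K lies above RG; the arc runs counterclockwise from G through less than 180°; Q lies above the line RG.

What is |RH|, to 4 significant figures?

69.32

Checks: R.y = 0.00, G.y = 0.00 ✓; |KH| = 12.10 ✓; ∠(KH, HQ) = 90.00° ✓; |HQ| = 39.40 ✓; |RQ| = 76.22 ✓.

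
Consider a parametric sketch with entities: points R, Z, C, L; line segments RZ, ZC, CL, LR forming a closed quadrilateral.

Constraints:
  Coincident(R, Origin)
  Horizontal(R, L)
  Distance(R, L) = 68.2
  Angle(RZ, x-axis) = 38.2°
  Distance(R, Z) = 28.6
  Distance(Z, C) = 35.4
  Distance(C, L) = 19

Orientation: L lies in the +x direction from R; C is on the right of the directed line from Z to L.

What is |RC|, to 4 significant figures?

50.05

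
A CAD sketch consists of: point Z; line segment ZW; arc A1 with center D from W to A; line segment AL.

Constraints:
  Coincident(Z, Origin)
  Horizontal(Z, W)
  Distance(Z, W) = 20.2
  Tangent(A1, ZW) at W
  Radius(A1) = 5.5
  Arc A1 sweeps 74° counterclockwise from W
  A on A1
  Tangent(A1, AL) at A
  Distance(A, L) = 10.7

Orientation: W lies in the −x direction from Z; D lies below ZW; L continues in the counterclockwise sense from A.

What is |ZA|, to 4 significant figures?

25.80

Tangency of A1 to ZW means the radius DW is perpendicular to ZW, so D = W + (0, -5.5) = (-20.20, -5.500). On A1, W sits at bearing 90° from D; a 74° counterclockwise sweep puts A at bearing 164°, so A = D + 5.5·(cos 164°, sin 164°) = (-25.49, -3.984). Then |ZA| = |A − Z| = 25.80.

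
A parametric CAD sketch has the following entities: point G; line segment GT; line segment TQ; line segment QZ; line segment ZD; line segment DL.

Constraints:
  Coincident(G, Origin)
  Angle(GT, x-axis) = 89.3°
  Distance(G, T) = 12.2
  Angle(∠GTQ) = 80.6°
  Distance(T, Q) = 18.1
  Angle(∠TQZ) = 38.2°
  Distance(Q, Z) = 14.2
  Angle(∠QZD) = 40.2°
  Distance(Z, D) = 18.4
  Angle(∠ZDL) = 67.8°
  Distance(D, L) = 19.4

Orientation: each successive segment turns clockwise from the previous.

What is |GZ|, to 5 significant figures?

5.9227

G is at the origin; GT runs at 89.3° with length 12.2, so T = (0.14905, 12.199). ∠GTQ = 80.6° gives TQ at -10.100° from the x-axis; with |TQ| = 18.1, Q = (17.969, 9.0250). ∠TQZ = 38.2° gives QZ at -151.90° from the x-axis; with |QZ| = 14.2, Z = (5.4424, 2.3366). Then |GZ| = |Z − G| = 5.9227.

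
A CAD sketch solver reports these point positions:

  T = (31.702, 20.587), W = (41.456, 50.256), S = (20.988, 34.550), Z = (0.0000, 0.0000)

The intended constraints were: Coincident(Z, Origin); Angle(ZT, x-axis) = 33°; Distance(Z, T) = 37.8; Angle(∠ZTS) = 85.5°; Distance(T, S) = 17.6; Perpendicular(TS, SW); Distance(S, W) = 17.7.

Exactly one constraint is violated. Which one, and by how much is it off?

Distance(S, W) = 17.7 — off by 8.10.

Z = (0.00, 0.00) ✓; ZT at 33.00° ✓; |ZT| = 37.80 ✓; ∠ZTS = 85.50° ✓; |TS| = 17.60 ✓; ∠(TS, SW) = 90.00° ✓; |SW| = 25.80 ✗.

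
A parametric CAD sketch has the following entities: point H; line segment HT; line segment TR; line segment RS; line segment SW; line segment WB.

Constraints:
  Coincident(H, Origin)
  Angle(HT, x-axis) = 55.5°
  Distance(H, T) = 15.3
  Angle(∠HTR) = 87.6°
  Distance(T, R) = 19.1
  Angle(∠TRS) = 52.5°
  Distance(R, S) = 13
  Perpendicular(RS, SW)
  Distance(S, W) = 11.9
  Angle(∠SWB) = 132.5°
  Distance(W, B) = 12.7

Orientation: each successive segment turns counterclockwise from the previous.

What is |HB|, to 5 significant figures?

24.869

H is at the origin; HT runs at 55.5° with length 15.3, so T = (8.6660, 12.609). ∠HTR = 87.6° gives TR at 147.90° from the x-axis; with |TR| = 19.1, R = (-7.5140, 22.759). ∠TRS = 52.5° gives RS at -84.600° from the x-axis; with |RS| = 13.0, S = (-6.2906, 9.8165). RS is perpendicular to SW, so SW runs at 5.4000°; with |SW| = 11.9, W = (5.5566, 10.936). ∠SWB = 132.5° gives WB at 52.900° from the x-axis; with |WB| = 12.7, B = (13.217, 21.066). Then |HB| = |B − H| = 24.869.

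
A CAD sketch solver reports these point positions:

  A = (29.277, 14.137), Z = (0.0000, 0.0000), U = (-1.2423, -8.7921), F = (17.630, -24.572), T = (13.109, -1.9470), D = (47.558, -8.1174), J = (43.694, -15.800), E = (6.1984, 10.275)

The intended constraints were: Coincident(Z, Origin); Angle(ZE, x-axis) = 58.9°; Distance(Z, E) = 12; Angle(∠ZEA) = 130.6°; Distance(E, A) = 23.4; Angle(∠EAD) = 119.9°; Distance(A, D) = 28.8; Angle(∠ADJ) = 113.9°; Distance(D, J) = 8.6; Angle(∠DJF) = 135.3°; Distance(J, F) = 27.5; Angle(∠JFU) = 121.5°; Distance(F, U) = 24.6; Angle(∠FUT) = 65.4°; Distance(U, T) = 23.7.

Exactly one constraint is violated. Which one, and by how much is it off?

Distance(U, T) = 23.7 — off by 7.80.

Z = (0.00, 0.00) ✓; ZE at 58.90° ✓; |ZE| = 12.00 ✓; ∠ZEA = 130.6° ✓; |EA| = 23.40 ✓; ∠EAD = 119.9° ✓; |AD| = 28.80 ✓; ∠ADJ = 113.9° ✓; |DJ| = 8.600 ✓; ∠DJF = 135.3° ✓; |JF| = 27.50 ✓; ∠JFU = 121.5° ✓; |FU| = 24.60 ✓; ∠FUT = 65.40° ✓; |UT| = 15.90 ✗.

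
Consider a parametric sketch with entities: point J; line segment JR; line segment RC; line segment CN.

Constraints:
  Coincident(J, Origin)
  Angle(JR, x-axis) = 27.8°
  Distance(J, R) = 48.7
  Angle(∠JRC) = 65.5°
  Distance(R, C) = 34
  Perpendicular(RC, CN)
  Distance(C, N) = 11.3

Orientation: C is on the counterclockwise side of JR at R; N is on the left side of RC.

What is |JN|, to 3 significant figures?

35.8

∠JRC = 65.5°, so RC runs at 27.8° + (180° − 65.5°) = 142° from the x-axis; with |RC| = 34.0, C = R + 34.0·(cos 142°, sin 142°) = (16.2, 43.5). The perpendicularity gives CN at right angles to RC; with |CN| = 11.3 on the left of RC, N = C + 11.3·(-0.612, -0.791) = (9.27, 34.6). Then |JN| = |N − J| = 35.8.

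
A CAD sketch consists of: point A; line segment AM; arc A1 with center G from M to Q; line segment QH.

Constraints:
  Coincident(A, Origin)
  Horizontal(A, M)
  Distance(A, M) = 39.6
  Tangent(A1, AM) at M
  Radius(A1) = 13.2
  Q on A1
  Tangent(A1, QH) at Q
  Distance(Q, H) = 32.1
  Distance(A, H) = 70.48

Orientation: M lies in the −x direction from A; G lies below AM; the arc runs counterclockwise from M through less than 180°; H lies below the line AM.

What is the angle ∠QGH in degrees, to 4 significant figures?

67.65°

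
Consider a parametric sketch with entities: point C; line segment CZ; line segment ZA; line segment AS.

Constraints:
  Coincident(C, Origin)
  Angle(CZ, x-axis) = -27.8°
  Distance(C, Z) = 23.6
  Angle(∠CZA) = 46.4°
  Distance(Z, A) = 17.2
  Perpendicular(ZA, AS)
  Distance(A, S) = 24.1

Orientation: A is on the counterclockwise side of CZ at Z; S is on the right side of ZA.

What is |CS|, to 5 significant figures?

41.201

C is at the origin; CZ runs at -27.8° with length 23.6, so Z = 23.6·(cos -27.8°, sin -27.8°) = (20.876, -11.007). ∠CZA = 46.4°, so ZA runs at -27.8° + (180° − 46.4°) = 105.80° from the x-axis; with |ZA| = 17.2, A = Z + 17.2·(cos 105.80°, sin 105.80°) = (16.193, 5.5434). The perpendicularity gives AS at right angles to ZA; with |AS| = 24.1 on the right of ZA, S = A + 24.1·(0.96222, 0.27228) = (39.382, 12.105). Then |CS| = |S − C| = 41.201.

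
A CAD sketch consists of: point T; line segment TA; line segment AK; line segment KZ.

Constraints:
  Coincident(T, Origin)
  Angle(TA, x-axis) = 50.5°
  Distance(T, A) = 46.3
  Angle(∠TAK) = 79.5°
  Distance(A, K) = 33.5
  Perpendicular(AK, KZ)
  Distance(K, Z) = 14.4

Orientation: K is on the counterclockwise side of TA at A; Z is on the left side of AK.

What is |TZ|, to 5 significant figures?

39.961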